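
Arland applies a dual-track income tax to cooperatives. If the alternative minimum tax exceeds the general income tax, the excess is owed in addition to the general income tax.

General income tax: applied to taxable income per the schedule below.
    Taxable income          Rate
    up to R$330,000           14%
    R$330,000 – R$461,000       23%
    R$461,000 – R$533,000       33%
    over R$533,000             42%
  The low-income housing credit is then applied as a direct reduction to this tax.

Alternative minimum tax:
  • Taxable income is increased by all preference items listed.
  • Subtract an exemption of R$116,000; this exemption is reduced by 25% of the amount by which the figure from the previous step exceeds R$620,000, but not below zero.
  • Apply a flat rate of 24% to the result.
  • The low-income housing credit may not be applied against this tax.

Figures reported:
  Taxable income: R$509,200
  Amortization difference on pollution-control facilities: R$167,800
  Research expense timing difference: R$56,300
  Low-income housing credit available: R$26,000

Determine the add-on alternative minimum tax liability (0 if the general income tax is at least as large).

R$88,714

Alternative minimum tax:
  Adjusted income: R$509,200 + R$167,800 + R$56,300 = R$733,300
  Exemption: R$116,000 − 25% × (R$733,300 − R$620,000) = R$116,000 − R$28,325 = R$87,675
  Base: R$733,300 − R$87,675 = R$645,625
  R$645,625 × 24% = R$154,950

General income tax:
  R$330,000 × 14% = R$46,200
  R$131,000 × 23% = R$30,130
  R$48,200 × 33% = R$15,906
  → R$92,236
  Less low-income housing credit R$26,000 → R$66,236

Excess of alternative minimum tax over general income tax: R$154,950 − R$66,236 = R$88,714.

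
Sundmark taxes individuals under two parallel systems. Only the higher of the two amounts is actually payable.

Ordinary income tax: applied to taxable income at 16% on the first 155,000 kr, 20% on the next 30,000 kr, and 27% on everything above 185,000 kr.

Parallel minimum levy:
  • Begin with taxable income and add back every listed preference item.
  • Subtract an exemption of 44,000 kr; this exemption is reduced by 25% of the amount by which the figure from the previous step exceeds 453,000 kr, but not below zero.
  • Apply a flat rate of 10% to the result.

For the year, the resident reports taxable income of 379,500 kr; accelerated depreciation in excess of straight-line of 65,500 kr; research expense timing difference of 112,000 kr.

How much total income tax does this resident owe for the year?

Ordinary income tax:
  155,000 kr × 16% = 24,800 kr
  30,000 kr × 20% = 6,000 kr
  194,500 kr × 27% = 52,515 kr
  → 83,315 kr

Parallel minimum levy:
  Adjusted income: 379,500 kr + 65,500 kr + 112,000 kr = 557,000 kr
  Exemption: 44,000 kr − 25% × (557,000 kr − 453,000 kr) = 44,000 kr − 26,000 kr = 18,000 kr
  Base: 557,000 kr − 18,000 kr = 539,000 kr
  539,000 kr × 10% = 53,900 kr

83,315 kr > 53,900 kr, so the ordinary income tax governs.

83,315 kr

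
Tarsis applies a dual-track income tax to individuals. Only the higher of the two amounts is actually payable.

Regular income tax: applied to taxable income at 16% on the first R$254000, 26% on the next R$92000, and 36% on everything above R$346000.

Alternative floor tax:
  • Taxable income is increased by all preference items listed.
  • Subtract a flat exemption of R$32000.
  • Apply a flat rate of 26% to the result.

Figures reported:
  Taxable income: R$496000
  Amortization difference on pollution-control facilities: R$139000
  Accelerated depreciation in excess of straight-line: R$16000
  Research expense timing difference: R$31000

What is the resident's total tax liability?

Regular income tax:
  R$254000 × 16% = R$40640
  R$92000 × 26% = R$23920
  R$150000 × 36% = R$54000
  → R$118560

Alternative floor tax:
  Adjusted income: R$496000 + R$139000 + R$16000 + R$31000 = R$682000
  Less exemption R$32000 → base R$650000
  R$650000 × 26% = R$169000

R$169000 > R$118560, so the alternative floor tax is the binding amount.

R$169000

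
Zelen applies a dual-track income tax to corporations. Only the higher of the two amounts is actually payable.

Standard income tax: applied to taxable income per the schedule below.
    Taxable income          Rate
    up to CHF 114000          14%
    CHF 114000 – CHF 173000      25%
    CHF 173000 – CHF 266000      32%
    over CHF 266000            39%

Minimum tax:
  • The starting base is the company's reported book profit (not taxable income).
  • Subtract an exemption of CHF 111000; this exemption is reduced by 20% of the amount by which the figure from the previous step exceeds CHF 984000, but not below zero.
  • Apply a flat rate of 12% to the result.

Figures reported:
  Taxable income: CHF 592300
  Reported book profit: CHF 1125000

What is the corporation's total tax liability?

Minimum tax:
  Base (reported book profit): CHF 1125000
  Exemption: CHF 111000 − 20% × (CHF 1125000 − CHF 984000) = CHF 111000 − CHF 28200 = CHF 82800
  Base: CHF 1125000 − CHF 82800 = CHF 1042200
  CHF 1042200 × 12% = CHF 125064

Standard income tax:
  CHF 114000 × 14% = CHF 15960
  CHF 59000 × 25% = CHF 14750
  CHF 93000 × 32% = CHF 29760
  CHF 326300 × 39% = CHF 127257
  → CHF 187727

CHF 187727 > CHF 125064, so the standard income tax governs.

CHF 187727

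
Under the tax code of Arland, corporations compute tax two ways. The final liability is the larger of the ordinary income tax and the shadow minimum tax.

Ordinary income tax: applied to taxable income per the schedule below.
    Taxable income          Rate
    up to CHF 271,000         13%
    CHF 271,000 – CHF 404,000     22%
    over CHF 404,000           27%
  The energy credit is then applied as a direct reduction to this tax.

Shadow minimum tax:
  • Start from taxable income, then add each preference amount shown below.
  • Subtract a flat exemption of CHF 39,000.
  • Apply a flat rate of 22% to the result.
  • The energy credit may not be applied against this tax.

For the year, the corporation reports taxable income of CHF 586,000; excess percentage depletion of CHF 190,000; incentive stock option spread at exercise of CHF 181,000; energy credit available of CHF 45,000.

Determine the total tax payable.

CHF 201,960

Ordinary income tax:
  CHF 271,000 × 13% = CHF 35,230
  CHF 133,000 × 22% = CHF 29,260
  CHF 182,000 × 27% = CHF 49,140
  → CHF 113,630
  Less energy credit CHF 45,000 → CHF 68,630

Shadow minimum tax:
  Adjusted income: CHF 586,000 + CHF 190,000 + CHF 181,000 = CHF 957,000
  Less exemption CHF 39,000 → base CHF 918,000
  CHF 918,000 × 22% = CHF 201,960

CHF 201,960 > CHF 68,630, so the shadow minimum tax is the binding amount.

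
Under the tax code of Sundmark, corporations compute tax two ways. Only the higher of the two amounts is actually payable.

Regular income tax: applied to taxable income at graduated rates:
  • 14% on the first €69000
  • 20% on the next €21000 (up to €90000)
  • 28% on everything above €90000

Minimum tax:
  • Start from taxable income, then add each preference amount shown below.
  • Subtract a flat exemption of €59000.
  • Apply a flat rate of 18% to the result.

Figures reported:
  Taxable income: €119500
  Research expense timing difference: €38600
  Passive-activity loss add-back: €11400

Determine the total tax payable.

Regular income tax:
  €69000 × 14% = €9660
  €21000 × 20% = €4200
  €29500 × 28% = €8260
  → €22120

Minimum tax:
  Adjusted income: €119500 + €38600 + €11400 = €169500
  Less exemption €59000 → base €110500
  €110500 × 18% = €19890

€22120 > €19890, so the regular income tax governs.

€22120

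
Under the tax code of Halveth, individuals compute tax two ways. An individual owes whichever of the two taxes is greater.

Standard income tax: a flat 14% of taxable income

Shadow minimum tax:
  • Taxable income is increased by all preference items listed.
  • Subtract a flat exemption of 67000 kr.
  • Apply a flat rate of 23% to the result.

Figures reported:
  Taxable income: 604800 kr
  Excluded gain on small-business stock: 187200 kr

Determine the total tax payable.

Shadow minimum tax:
  Adjusted income: 604800 kr + 187200 kr = 792000 kr
  Less exemption 67000 kr → base 725000 kr
  725000 kr × 23% = 166750 kr

Standard income tax:
  604800 kr × 14% = 84672 kr

166750 kr > 84672 kr, so the shadow minimum tax is the binding amount.

166750 kr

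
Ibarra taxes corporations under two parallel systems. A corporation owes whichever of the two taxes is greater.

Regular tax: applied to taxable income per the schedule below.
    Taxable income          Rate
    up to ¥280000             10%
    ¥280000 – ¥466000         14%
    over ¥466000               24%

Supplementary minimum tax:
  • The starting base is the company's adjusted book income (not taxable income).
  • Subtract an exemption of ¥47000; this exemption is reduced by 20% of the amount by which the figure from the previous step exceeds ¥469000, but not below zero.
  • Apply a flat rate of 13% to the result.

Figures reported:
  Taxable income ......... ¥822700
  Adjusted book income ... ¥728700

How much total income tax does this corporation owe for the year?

¥139648

Supplementary minimum tax:
  Base (adjusted book income): ¥728700
  Exemption: 20% × (¥728700 − ¥469000) = ¥51940 ≥ ¥47000, so the exemption is fully phased out
  Base: ¥728700 − ¥0 = ¥728700
  ¥728700 × 13% = ¥94731

Regular tax:
  ¥280000 × 10% = ¥28000
  ¥186000 × 14% = ¥26040
  ¥356700 × 24% = ¥85608
  → ¥139648

¥139648 > ¥94731, so the regular tax governs.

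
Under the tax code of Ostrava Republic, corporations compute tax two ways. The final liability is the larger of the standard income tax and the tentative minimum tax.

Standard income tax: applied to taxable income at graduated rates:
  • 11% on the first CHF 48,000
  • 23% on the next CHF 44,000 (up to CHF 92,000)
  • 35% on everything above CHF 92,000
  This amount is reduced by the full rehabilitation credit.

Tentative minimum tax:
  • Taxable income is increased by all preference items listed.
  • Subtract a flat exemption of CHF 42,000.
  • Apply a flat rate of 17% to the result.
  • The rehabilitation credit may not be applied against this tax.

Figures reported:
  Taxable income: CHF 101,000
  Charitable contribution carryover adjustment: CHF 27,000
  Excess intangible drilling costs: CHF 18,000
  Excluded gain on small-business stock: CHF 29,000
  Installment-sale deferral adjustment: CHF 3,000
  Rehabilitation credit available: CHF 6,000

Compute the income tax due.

CHF 23,120

Tentative minimum tax:
  Adjusted income: CHF 101,000 + CHF 27,000 + CHF 18,000 + CHF 29,000 + CHF 3,000 = CHF 178,000
  Less exemption CHF 42,000 → base CHF 136,000
  CHF 136,000 × 17% = CHF 23,120

Standard income tax:
  CHF 48,000 × 11% = CHF 5,280
  CHF 44,000 × 23% = CHF 10,120
  CHF 9,000 × 35% = CHF 3,150
  → CHF 18,550
  Less rehabilitation credit CHF 6,000 → CHF 12,550

CHF 23,120 > CHF 12,550, so the tentative minimum tax is the binding amount.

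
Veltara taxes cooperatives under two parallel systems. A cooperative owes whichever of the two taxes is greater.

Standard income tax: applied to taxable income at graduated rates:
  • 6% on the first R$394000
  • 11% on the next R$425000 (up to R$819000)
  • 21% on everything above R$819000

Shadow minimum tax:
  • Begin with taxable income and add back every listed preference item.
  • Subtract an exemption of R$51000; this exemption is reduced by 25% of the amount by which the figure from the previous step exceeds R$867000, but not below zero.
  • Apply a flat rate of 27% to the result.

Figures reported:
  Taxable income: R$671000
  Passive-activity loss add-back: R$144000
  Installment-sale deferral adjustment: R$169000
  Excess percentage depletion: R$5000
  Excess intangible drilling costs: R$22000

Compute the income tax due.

R$268920

Shadow minimum tax:
  Adjusted income: R$671000 + R$144000 + R$169000 + R$5000 + R$22000 = R$1011000
  Exemption: R$51000 − 25% × (R$1011000 − R$867000) = R$51000 − R$36000 = R$15000
  Base: R$1011000 − R$15000 = R$996000
  R$996000 × 27% = R$268920

Standard income tax:
  R$394000 × 6% = R$23640
  R$277000 × 11% = R$30470
  → R$54110

R$268920 > R$54110, so the shadow minimum tax is the binding amount.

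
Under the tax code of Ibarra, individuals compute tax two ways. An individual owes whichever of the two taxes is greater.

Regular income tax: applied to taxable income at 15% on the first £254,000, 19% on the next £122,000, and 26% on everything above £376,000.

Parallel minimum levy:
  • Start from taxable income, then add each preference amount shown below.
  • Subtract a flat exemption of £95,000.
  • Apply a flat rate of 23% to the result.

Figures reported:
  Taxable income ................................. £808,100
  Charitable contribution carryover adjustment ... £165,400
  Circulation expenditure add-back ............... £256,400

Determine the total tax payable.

Parallel minimum levy:
  Adjusted income: £808,100 + £165,400 + £256,400 = £1,229,900
  Less exemption £95,000 → base £1,134,900
  £1,134,900 × 23% = £261,027

Regular income tax:
  £254,000 × 15% = £38,100
  £122,000 × 19% = £23,180
  £432,100 × 26% = £112,346
  → £173,626

£261,027 > £173,626, so the parallel minimum levy is the binding amount.

£261,027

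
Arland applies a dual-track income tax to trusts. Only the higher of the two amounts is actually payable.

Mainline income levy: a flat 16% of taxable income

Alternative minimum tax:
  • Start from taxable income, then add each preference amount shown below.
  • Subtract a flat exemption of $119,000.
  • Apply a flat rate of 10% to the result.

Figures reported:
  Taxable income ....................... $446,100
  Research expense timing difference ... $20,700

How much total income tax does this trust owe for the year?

$71,376

Alternative minimum tax:
  Adjusted income: $446,100 + $20,700 = $466,800
  Less exemption $119,000 → base $347,800
  $347,800 × 10% = $34,780

Mainline income levy:
  $446,100 × 16% = $71,376

$71,376 > $34,780, so the mainline income levy governs.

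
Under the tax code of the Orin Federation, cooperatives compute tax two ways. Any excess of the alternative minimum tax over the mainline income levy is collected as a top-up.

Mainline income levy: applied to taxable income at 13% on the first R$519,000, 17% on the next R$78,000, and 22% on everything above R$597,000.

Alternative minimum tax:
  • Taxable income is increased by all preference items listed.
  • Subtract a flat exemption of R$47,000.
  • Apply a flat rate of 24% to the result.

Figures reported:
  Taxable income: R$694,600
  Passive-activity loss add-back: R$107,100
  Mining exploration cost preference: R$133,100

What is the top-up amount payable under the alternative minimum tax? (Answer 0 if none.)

R$110,870

Mainline income levy:
  R$519,000 × 13% = R$67,470
  R$78,000 × 17% = R$13,260
  R$97,600 × 22% = R$21,472
  → R$102,202

Alternative minimum tax:
  Adjusted income: R$694,600 + R$107,100 + R$133,100 = R$934,800
  Less exemption R$47,000 → base R$887,800
  R$887,800 × 24% = R$213,072

Excess of alternative minimum tax over mainline income levy: R$213,072 − R$102,202 = R$110,870.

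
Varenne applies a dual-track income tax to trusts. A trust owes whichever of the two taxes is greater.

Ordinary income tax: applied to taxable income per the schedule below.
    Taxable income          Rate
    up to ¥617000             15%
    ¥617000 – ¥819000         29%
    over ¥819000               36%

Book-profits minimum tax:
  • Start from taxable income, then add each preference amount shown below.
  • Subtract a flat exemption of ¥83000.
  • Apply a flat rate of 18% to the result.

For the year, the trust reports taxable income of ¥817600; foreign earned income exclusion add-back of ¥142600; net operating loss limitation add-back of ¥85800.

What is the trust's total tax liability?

¥173340

Ordinary income tax:
  ¥617000 × 15% = ¥92550
  ¥200600 × 29% = ¥58174
  → ¥150724

Book-profits minimum tax:
  Adjusted income: ¥817600 + ¥142600 + ¥85800 = ¥1046000
  Less exemption ¥83000 → base ¥963000
  ¥963000 × 18% = ¥173340

¥173340 > ¥150724, so the book-profits minimum tax is the binding amount.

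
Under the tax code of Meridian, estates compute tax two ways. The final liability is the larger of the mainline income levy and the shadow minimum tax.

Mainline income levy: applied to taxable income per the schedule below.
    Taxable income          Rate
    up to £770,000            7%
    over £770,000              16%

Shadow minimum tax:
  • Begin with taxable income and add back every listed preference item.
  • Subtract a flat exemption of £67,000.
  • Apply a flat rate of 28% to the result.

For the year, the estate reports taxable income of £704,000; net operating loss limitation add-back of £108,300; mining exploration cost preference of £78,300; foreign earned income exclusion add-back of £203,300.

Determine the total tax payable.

Mainline income levy:
  £704,000 × 7% = £49,280

Shadow minimum tax:
  Adjusted income: £704,000 + £108,300 + £78,300 + £203,300 = £1,093,900
  Less exemption £67,000 → base £1,026,900
  £1,026,900 × 28% = £287,532

£287,532 > £49,280, so the shadow minimum tax is the binding amount.

£287,532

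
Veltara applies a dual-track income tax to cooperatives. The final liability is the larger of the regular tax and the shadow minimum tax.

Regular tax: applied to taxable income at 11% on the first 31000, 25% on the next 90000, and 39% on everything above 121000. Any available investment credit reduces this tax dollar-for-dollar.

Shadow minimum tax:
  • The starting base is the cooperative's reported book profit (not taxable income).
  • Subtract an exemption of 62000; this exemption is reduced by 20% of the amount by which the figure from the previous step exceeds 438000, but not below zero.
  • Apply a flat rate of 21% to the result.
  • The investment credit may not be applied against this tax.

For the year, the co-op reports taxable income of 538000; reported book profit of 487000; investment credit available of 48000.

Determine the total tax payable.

Shadow minimum tax:
  Base (reported book profit): 487000
  Exemption: 62000 − 20% × (487000 − 438000) = 62000 − 9800 = 52200
  Base: 487000 − 52200 = 434800
  434800 × 21% = 91308

Regular tax:
  31000 × 11% = 3410
  90000 × 25% = 22500
  417000 × 39% = 162630
  → 188540
  Less investment credit 48000 → 140540

140540 > 91308, so the regular tax governs.

140540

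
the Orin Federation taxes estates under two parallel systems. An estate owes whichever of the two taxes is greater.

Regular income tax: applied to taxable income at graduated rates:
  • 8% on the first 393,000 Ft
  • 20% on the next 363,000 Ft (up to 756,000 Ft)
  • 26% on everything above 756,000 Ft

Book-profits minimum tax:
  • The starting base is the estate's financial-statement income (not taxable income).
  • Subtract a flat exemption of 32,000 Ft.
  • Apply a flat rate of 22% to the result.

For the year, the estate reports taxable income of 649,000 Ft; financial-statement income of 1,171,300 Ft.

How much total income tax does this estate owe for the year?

250,646 Ft

Book-profits minimum tax:
  Base (financial-statement income): 1,171,300 Ft
  Less exemption 32,000 Ft → base 1,139,300 Ft
  1,139,300 Ft × 22% = 250,646 Ft

Regular income tax:
  393,000 Ft × 8% = 31,440 Ft
  256,000 Ft × 20% = 51,200 Ft
  → 82,640 Ft

250,646 Ft > 82,640 Ft, so the book-profits minimum tax is the binding amount.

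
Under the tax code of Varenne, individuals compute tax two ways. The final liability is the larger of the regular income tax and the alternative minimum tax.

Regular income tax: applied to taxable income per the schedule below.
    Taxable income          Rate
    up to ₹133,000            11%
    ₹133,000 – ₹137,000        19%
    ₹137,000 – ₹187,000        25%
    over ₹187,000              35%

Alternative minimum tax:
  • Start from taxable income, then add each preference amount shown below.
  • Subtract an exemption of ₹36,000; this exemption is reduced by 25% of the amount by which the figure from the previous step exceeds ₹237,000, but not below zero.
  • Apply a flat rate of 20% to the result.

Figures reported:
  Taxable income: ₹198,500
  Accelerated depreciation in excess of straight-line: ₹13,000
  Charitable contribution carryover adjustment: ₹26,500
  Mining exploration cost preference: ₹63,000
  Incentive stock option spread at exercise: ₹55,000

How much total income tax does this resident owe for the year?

Alternative minimum tax:
  Adjusted income: ₹198,500 + ₹13,000 + ₹26,500 + ₹63,000 + ₹55,000 = ₹356,000
  Exemption: ₹36,000 − 25% × (₹356,000 − ₹237,000) = ₹36,000 − ₹29,750 = ₹6,250
  Base: ₹356,000 − ₹6,250 = ₹349,750
  ₹349,750 × 20% = ₹69,950

Regular income tax:
  ₹133,000 × 11% = ₹14,630
  ₹4,000 × 19% = ₹760
  ₹50,000 × 25% = ₹12,500
  ₹11,500 × 35% = ₹4,025
  → ₹31,915

₹69,950 > ₹31,915, so the alternative minimum tax is the binding amount.

₹69,950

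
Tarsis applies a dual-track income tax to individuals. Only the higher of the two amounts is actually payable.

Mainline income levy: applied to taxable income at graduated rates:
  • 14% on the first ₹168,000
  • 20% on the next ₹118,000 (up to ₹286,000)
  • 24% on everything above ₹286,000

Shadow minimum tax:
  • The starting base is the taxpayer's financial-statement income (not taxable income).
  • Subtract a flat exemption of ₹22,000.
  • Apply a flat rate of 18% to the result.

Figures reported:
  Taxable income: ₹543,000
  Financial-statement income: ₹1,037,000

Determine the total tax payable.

Shadow minimum tax:
  Base (financial-statement income): ₹1,037,000
  Less exemption ₹22,000 → base ₹1,015,000
  ₹1,015,000 × 18% = ₹182,700

Mainline income levy:
  ₹168,000 × 14% = ₹23,520
  ₹118,000 × 20% = ₹23,600
  ₹257,000 × 24% = ₹61,680
  → ₹108,800

₹182,700 > ₹108,800, so the shadow minimum tax is the binding amount.

₹182,700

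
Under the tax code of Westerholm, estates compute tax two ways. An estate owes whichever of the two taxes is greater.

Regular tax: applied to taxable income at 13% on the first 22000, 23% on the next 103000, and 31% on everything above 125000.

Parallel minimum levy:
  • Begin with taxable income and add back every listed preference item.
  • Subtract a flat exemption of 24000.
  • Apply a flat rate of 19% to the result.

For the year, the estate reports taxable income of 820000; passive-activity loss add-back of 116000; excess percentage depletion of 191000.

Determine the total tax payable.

242000

Regular tax:
  22000 × 13% = 2860
  103000 × 23% = 23690
  695000 × 31% = 215450
  → 242000

Parallel minimum levy:
  Adjusted income: 820000 + 116000 + 191000 = 1127000
  Less exemption 24000 → base 1103000
  1103000 × 19% = 209570

242000 > 209570, so the regular tax governs.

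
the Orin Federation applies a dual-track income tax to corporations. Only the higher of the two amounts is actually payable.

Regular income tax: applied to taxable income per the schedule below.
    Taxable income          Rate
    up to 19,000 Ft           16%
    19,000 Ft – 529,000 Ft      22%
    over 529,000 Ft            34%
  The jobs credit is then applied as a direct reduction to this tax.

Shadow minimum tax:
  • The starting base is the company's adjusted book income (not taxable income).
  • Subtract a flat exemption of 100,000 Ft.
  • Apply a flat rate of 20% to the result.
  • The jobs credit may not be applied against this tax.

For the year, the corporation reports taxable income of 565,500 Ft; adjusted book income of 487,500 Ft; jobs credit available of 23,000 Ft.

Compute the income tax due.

Shadow minimum tax:
  Base (adjusted book income): 487,500 Ft
  Less exemption 100,000 Ft → base 387,500 Ft
  387,500 Ft × 20% = 77,500 Ft

Regular income tax:
  19,000 Ft × 16% = 3,040 Ft
  510,000 Ft × 22% = 112,200 Ft
  36,500 Ft × 34% = 12,410 Ft
  → 127,650 Ft
  Less jobs credit 23,000 Ft → 104,650 Ft

104,650 Ft > 77,500 Ft, so the regular income tax governs.

104,650 Ft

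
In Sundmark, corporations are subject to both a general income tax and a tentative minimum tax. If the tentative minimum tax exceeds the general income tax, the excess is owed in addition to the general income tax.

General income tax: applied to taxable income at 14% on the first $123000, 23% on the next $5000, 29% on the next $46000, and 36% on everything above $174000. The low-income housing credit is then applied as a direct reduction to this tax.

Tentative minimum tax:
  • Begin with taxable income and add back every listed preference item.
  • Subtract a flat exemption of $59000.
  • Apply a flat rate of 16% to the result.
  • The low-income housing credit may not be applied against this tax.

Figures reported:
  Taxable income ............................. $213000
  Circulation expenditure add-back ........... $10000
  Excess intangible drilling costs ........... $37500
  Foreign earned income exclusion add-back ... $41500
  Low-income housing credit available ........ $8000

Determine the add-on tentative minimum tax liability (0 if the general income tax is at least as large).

Tentative minimum tax:
  Adjusted income: $213000 + $10000 + $37500 + $41500 = $302000
  Less exemption $59000 → base $243000
  $243000 × 16% = $38880

General income tax:
  $123000 × 14% = $17220
  $5000 × 23% = $1150
  $46000 × 29% = $13340
  $39000 × 36% = $14040
  → $45750
  Less low-income housing credit $8000 → $37750

Excess of tentative minimum tax over general income tax: $38880 − $37750 = $1130.

$1130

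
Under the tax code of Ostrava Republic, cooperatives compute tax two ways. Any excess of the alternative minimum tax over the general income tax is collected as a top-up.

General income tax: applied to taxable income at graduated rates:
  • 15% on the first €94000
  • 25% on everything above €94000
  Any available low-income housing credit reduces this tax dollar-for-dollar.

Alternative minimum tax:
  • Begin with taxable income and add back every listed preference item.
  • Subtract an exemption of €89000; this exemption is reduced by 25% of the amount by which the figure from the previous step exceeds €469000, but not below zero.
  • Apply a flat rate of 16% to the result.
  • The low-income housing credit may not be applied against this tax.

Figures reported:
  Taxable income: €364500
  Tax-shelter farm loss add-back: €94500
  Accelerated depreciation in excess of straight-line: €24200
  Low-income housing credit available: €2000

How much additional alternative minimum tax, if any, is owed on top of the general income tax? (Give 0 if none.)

€0

General income tax:
  €94000 × 15% = €14100
  €270500 × 25% = €67625
  → €81725
  Less low-income housing credit €2000 → €79725

Alternative minimum tax:
  Adjusted income: €364500 + €94500 + €24200 = €483200
  Exemption: €89000 − 25% × (€483200 − €469000) = €89000 − €3550 = €85450
  Base: €483200 − €85450 = €397750
  €397750 × 16% = €63640

€63640 ≤ €79725, so no add-on is due.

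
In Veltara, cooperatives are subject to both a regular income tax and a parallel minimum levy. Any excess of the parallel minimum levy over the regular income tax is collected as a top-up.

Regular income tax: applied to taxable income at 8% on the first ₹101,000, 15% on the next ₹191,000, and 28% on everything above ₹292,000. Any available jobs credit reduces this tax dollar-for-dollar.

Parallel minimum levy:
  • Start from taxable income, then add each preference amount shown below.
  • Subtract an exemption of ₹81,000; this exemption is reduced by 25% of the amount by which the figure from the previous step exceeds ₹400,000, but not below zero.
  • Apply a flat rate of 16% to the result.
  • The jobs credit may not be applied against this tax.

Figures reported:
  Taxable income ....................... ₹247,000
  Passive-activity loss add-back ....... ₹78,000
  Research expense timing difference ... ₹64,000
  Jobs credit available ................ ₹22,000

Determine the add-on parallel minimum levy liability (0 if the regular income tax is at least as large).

Regular income tax:
  ₹101,000 × 8% = ₹8,080
  ₹146,000 × 15% = ₹21,900
  → ₹29,980
  Less jobs credit ₹22,000 → ₹7,980

Parallel minimum levy:
  Adjusted income: ₹247,000 + ₹78,000 + ₹64,000 = ₹389,000
  Exemption: ₹389,000 ≤ ₹400,000, so full ₹81,000 applies
  Base: ₹389,000 − ₹81,000 = ₹308,000
  ₹308,000 × 16% = ₹49,280

Excess of parallel minimum levy over regular income tax: ₹49,280 − ₹7,980 = ₹41,300.

₹41,300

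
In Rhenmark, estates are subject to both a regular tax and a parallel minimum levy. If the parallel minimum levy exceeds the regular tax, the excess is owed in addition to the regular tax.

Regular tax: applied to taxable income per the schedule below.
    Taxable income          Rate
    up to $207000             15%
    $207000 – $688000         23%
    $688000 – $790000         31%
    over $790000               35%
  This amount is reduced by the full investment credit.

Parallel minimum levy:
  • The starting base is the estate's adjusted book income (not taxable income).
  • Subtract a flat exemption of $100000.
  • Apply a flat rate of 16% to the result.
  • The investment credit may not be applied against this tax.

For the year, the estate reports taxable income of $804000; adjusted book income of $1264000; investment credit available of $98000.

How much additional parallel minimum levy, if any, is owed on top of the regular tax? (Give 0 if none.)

$106040

Parallel minimum levy:
  Base (adjusted book income): $1264000
  Less exemption $100000 → base $1164000
  $1164000 × 16% = $186240

Regular tax:
  $207000 × 15% = $31050
  $481000 × 23% = $110630
  $102000 × 31% = $31620
  $14000 × 35% = $4900
  → $178200
  Less investment credit $98000 → $80200

Excess of parallel minimum levy over regular tax: $186240 − $80200 = $106040.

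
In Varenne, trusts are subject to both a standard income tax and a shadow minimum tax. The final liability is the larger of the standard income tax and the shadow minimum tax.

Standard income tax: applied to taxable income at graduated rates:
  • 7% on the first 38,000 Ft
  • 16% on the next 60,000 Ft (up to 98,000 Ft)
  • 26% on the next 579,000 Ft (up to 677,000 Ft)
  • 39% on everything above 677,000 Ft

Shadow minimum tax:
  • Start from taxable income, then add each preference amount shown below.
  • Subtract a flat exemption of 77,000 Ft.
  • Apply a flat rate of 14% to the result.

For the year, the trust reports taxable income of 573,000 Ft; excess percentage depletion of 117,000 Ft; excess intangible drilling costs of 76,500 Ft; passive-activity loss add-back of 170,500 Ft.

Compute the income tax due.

135,760 Ft

Shadow minimum tax:
  Adjusted income: 573,000 Ft + 117,000 Ft + 76,500 Ft + 170,500 Ft = 937,000 Ft
  Less exemption 77,000 Ft → base 860,000 Ft
  860,000 Ft × 14% = 120,400 Ft

Standard income tax:
  38,000 Ft × 7% = 2,660 Ft
  60,000 Ft × 16% = 9,600 Ft
  475,000 Ft × 26% = 123,500 Ft
  → 135,760 Ft

135,760 Ft > 120,400 Ft, so the standard income tax governs.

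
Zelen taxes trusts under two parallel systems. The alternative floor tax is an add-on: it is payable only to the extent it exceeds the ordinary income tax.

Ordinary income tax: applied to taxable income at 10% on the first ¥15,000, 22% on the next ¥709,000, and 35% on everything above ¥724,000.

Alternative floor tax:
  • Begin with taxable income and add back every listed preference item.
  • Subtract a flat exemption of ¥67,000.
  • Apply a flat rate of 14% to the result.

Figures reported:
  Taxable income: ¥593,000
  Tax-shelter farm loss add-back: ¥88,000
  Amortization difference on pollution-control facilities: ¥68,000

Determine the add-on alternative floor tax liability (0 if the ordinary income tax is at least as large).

Ordinary income tax:
  ¥15,000 × 10% = ¥1,500
  ¥578,000 × 22% = ¥127,160
  → ¥128,660

Alternative floor tax:
  Adjusted income: ¥593,000 + ¥88,000 + ¥68,000 = ¥749,000
  Less exemption ¥67,000 → base ¥682,000
  ¥682,000 × 14% = ¥95,480

¥95,480 ≤ ¥128,660, so no add-on is due.

¥0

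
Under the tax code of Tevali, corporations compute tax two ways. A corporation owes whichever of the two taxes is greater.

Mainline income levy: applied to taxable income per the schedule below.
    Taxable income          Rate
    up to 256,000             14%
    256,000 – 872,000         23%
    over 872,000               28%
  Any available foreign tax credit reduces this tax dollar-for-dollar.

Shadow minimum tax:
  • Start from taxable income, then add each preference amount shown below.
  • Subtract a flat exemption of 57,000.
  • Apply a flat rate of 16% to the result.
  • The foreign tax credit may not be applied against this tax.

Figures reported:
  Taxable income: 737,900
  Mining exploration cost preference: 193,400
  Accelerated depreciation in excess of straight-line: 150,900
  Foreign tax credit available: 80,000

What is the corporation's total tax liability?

Mainline income levy:
  256,000 × 14% = 35,840
  481,900 × 23% = 110,837
  → 146,677
  Less foreign tax credit 80,000 → 66,677

Shadow minimum tax:
  Adjusted income: 737,900 + 193,400 + 150,900 = 1,082,200
  Less exemption 57,000 → base 1,025,200
  1,025,200 × 16% = 164,032

164,032 > 66,677, so the shadow minimum tax is the binding amount.

164,032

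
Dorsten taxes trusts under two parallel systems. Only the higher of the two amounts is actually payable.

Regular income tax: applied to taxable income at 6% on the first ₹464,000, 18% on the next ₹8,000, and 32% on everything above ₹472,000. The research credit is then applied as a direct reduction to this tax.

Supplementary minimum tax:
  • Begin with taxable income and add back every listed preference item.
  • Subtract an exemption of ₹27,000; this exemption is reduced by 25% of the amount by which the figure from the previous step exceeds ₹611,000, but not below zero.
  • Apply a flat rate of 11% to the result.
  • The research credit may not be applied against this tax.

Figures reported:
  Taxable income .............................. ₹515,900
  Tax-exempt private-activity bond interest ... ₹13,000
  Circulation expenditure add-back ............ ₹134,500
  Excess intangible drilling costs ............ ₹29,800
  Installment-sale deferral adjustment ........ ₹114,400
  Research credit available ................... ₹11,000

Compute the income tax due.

₹88,836

Supplementary minimum tax:
  Adjusted income: ₹515,900 + ₹13,000 + ₹134,500 + ₹29,800 + ₹114,400 = ₹807,600
  Exemption: 25% × (₹807,600 − ₹611,000) = ₹49,150 ≥ ₹27,000, so the exemption is fully phased out
  Base: ₹807,600 − ₹0 = ₹807,600
  ₹807,600 × 11% = ₹88,836

Regular income tax:
  ₹464,000 × 6% = ₹27,840
  ₹8,000 × 18% = ₹1,440
  ₹43,900 × 32% = ₹14,048
  → ₹43,328
  Less research credit ₹11,000 → ₹32,328

₹88,836 > ₹32,328, so the supplementary minimum tax is the binding amount.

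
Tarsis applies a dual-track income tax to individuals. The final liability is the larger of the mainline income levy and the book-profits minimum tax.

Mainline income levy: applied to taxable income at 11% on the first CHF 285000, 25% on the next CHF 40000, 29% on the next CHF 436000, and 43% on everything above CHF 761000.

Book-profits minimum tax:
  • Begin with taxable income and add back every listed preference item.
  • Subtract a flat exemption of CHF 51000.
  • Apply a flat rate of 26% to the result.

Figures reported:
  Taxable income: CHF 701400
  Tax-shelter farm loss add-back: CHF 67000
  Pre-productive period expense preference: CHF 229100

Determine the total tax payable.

CHF 246090

Book-profits minimum tax:
  Adjusted income: CHF 701400 + CHF 67000 + CHF 229100 = CHF 997500
  Less exemption CHF 51000 → base CHF 946500
  CHF 946500 × 26% = CHF 246090

Mainline income levy:
  CHF 285000 × 11% = CHF 31350
  CHF 40000 × 25% = CHF 10000
  CHF 376400 × 29% = CHF 109156
  → CHF 150506

CHF 246090 > CHF 150506, so the book-profits minimum tax is the binding amount.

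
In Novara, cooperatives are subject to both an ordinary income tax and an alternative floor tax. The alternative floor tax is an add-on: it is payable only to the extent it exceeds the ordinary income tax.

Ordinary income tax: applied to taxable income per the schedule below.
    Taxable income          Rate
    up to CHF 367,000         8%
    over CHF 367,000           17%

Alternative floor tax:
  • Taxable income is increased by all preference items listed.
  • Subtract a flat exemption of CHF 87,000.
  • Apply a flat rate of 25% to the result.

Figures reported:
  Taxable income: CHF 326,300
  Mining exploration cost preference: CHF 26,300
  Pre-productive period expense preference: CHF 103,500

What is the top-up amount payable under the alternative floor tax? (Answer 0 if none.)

CHF 66,171

Alternative floor tax:
  Adjusted income: CHF 326,300 + CHF 26,300 + CHF 103,500 = CHF 456,100
  Less exemption CHF 87,000 → base CHF 369,100
  CHF 369,100 × 25% = CHF 92,275

Ordinary income tax:
  CHF 326,300 × 8% = CHF 26,104

Excess of alternative floor tax over ordinary income tax: CHF 92,275 − CHF 26,104 = CHF 66,171.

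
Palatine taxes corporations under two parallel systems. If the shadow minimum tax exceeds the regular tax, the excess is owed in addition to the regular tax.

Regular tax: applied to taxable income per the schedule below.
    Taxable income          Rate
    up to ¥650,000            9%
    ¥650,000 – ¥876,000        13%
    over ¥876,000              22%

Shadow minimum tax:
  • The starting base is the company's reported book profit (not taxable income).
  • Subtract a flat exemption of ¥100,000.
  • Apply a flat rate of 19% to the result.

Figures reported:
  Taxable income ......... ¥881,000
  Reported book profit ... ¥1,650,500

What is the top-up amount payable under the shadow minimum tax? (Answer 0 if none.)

Shadow minimum tax:
  Base (reported book profit): ¥1,650,500
  Less exemption ¥100,000 → base ¥1,550,500
  ¥1,550,500 × 19% = ¥294,595

Regular tax:
  ¥650,000 × 9% = ¥58,500
  ¥226,000 × 13% = ¥29,380
  ¥5,000 × 22% = ¥1,100
  → ¥88,980

Excess of shadow minimum tax over regular tax: ¥294,595 − ¥88,980 = ¥205,615.

¥205,615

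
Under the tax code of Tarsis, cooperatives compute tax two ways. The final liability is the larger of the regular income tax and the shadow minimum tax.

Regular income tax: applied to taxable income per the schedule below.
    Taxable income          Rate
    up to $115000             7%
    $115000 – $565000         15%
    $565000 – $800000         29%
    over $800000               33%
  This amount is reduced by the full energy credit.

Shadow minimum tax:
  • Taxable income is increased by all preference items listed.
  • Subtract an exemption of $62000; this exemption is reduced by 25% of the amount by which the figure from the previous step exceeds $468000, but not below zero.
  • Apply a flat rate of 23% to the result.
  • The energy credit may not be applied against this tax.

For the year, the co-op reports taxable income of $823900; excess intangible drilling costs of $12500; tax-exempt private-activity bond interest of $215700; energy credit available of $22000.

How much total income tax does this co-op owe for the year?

$241983

Regular income tax:
  $115000 × 7% = $8050
  $450000 × 15% = $67500
  $235000 × 29% = $68150
  $23900 × 33% = $7887
  → $151587
  Less energy credit $22000 → $129587

Shadow minimum tax:
  Adjusted income: $823900 + $12500 + $215700 = $1052100
  Exemption: 25% × ($1052100 − $468000) = $146025 ≥ $62000, so the exemption is fully phased out
  Base: $1052100 − $0 = $1052100
  $1052100 × 23% = $241983

$241983 > $129587, so the shadow minimum tax is the binding amount.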